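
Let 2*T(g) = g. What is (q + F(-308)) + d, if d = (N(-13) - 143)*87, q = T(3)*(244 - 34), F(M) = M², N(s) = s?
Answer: 81607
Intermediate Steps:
T(g) = g/2
q = 315 (q = ((½)*3)*(244 - 34) = (3/2)*210 = 315)
d = -13572 (d = (-13 - 143)*87 = -156*87 = -13572)
(q + F(-308)) + d = (315 + (-308)²) - 13572 = (315 + 94864) - 13572 = 95179 - 13572 = 81607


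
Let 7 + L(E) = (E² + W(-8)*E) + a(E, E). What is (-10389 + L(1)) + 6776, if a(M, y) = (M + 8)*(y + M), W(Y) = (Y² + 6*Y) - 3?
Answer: -3588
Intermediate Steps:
W(Y) = -3 + Y² + 6*Y
a(M, y) = (8 + M)*(M + y)
L(E) = -7 + 3*E² + 29*E (L(E) = -7 + ((E² + (-3 + (-8)² + 6*(-8))*E) + (E² + 8*E + 8*E + E*E)) = -7 + ((E² + (-3 + 64 - 48)*E) + (E² + 8*E + 8*E + E²)) = -7 + ((E² + 13*E) + (2*E² + 16*E)) = -7 + (3*E² + 29*E) = -7 + 3*E² + 29*E)
(-10389 + L(1)) + 6776 = (-10389 + (-7 + 3*1² + 29*1)) + 6776 = (-10389 + (-7 + 3*1 + 29)) + 6776 = (-10389 + (-7 + 3 + 29)) + 6776 = (-10389 + 25) + 6776 = -10364 + 6776 = -3588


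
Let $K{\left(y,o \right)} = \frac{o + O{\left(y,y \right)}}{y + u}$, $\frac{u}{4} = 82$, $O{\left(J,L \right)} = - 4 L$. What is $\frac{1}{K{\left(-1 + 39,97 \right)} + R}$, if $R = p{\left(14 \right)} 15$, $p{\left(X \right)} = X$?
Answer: $\frac{366}{76805} \approx 0.0047653$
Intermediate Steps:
$u = 328$ ($u = 4 \cdot 82 = 328$)
$K{\left(y,o \right)} = \frac{o - 4 y}{328 + y}$ ($K{\left(y,o \right)} = \frac{o - 4 y}{y + 328} = \frac{o - 4 y}{328 + y}$)
$R = 210$ ($R = 14 \cdot 15 = 210$)
$\frac{1}{K{\left(-1 + 39,97 \right)} + R} = \frac{1}{\frac{97 - 4 \left(-1 + 39\right)}{328 + \left(-1 + 39\right)} + 210} = \frac{1}{\frac{97 - 152}{328 + 38} + 210} = \frac{1}{\frac{97 - 152}{366} + 210} = \frac{1}{\frac{1}{366} \left(-55\right) + 210} = \frac{1}{- \frac{55}{366} + 210} = \frac{1}{\frac{76805}{366}} = \frac{366}{76805}$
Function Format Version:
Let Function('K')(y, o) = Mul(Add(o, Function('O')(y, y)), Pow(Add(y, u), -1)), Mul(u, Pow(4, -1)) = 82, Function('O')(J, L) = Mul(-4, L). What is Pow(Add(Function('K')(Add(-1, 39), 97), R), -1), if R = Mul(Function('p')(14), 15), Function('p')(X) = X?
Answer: Rational(366, 76805) ≈ 0.0047653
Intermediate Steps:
u = 328 (u = Mul(4, 82) = 328)
Function('K')(y, o) = Mul(Pow(Add(328, y), -1), Add(o, Mul(-4, y))) (Function('K')(y, o) = Mul(Add(o, Mul(-4, y)), Pow(Add(y, 328), -1)) = Mul(Add(o, Mul(-4, y)), Pow(Add(328, y), -1)) = Mul(Pow(Add(328, y), -1), Add(o, Mul(-4, y))))
R = 210 (R = Mul(14, 15) = 210)
Pow(Add(Function('K')(Add(-1, 39), 97), R), -1) = Pow(Add(Mul(Pow(Add(328, Add(-1, 39)), -1), Add(97, Mul(-4, Add(-1, 39)))), 210), -1) = Pow(Add(Mul(Pow(Add(328, 38), -1), Add(97, Mul(-4, 38))), 210), -1) = Pow(Add(Mul(Pow(366, -1), Add(97, -152)), 210), -1) = Pow(Add(Mul(Rational(1, 366), -55), 210), -1) = Pow(Add(Rational(-55, 366), 210), -1) = Pow(Rational(76805, 366), -1) = Rational(366, 76805)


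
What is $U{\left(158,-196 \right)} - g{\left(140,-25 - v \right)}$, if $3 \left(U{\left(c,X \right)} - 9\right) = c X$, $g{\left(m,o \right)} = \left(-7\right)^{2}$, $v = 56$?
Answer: $- \frac{31088}{3} \approx -10363.0$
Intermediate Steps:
$g{\left(m,o \right)} = 49$
$U{\left(c,X \right)} = 9 + \frac{X c}{3}$ ($U{\left(c,X \right)} = 9 + \frac{c X}{3} = 9 + \frac{X c}{3}$)
$U{\left(158,-196 \right)} - g{\left(140,-25 - v \right)} = \left(9 + \frac{1}{3} \left(-196\right) 158\right) - 49 = \left(9 - \frac{30968}{3}\right) - 49 = - \frac{30941}{3} - 49 = - \frac{31088}{3}$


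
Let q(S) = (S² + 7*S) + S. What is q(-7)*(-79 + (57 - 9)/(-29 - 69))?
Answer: 3895/7 ≈ 556.43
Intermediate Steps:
q(S) = S² + 8*S
q(-7)*(-79 + (57 - 9)/(-29 - 69)) = (-7*(8 - 7))*(-79 + (57 - 9)/(-29 - 69)) = (-7*1)*(-79 + 48/(-98)) = -7*(-79 + 48*(-1/98)) = -7*(-79 - 24/49) = -7*(-3895/49) = 3895/7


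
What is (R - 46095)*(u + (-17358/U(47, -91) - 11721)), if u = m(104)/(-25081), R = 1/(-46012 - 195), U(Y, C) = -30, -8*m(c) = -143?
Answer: 11904611006013146803/23178355340 ≈ 5.1361e+8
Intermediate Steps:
m(c) = 143/8 (m(c) = -⅛*(-143) = 143/8)
R = -1/46207 (R = 1/(-46207) = -1/46207 ≈ -2.1642e-5)
u = -143/200648 (u = (143/8)/(-25081) = (143/8)*(-1/25081) = -143/200648 ≈ -0.00071269)
(R - 46095)*(u + (-17358/U(47, -91) - 11721)) = (-1/46207 - 46095)*(-143/200648 + (-17358/(-30) - 11721)) = -2129911666*(-143/200648 + (-17358*(-1/30) - 11721))/46207 = -2129911666*(-143/200648 + (2893/5 - 11721))/46207 = -2129911666*(-143/200648 - 55712/5)/46207 = -2129911666/46207*(-11178502091/1003240) = 11904611006013146803/23178355340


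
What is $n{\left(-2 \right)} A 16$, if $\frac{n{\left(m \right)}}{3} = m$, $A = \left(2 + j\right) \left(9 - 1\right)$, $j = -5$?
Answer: $2304$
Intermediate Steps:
$A = -24$ ($A = \left(2 - 5\right) \left(9 - 1\right) = \left(-3\right) 8 = -24$)
$n{\left(m \right)} = 3 m$
$n{\left(-2 \right)} A 16 = 3 \left(-2\right) \left(-24\right) 16 = \left(-6\right) \left(-24\right) 16 = 144 \cdot 16 = 2304$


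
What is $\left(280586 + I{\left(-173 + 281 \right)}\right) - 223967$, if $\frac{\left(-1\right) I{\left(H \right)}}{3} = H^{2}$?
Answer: $21627$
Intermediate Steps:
$I{\left(H \right)} = - 3 H^{2}$
$\left(280586 + I{\left(-173 + 281 \right)}\right) - 223967 = \left(280586 - 3 \left(-173 + 281\right)^{2}\right) - 223967 = \left(280586 - 3 \cdot 108^{2}\right) - 223967 = \left(280586 - 34992\right) - 223967 = 245594 - 223967 = 21627$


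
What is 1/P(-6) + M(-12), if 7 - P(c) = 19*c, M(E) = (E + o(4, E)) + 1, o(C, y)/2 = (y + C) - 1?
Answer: -3508/121 ≈ -28.992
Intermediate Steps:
o(C, y) = -2 + 2*C + 2*y (o(C, y) = 2*((y + C) - 1) = 2*((C + y) - 1) = 2*(-1 + C + y) = -2 + 2*C + 2*y)
M(E) = 7 + 3*E (M(E) = (E + (-2 + 2*4 + 2*E)) + 1 = (E + (-2 + 8 + 2*E)) + 1 = (E + (6 + 2*E)) + 1 = (6 + 3*E) + 1 = 7 + 3*E)
P(c) = 7 - 19*c
1/P(-6) + M(-12) = 1/(7 - 19*(-6)) + (7 + 3*(-12)) = 1/(7 + 114) + (7 - 36) = 1/121 - 29 = -3508/121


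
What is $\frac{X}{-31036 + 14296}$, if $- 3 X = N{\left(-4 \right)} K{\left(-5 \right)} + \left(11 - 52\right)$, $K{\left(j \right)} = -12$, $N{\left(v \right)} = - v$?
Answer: $- \frac{89}{50220} \approx -0.0017722$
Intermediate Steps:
$X = \frac{89}{3}$ ($X = - \frac{\left(-1\right) \left(-4\right) \left(-12\right) + \left(11 - 52\right)}{3} = - \frac{4 \left(-12\right) + \left(11 - 52\right)}{3} = - \frac{-48 - 41}{3} = \left(- \frac{1}{3}\right) \left(-89\right) = \frac{89}{3} \approx 29.667$)
$\frac{X}{-31036 + 14296} = \frac{89}{3 \left(-31036 + 14296\right)} = \frac{89}{3 \left(-16740\right)} = \frac{89}{3} \left(- \frac{1}{16740}\right) = - \frac{89}{50220}$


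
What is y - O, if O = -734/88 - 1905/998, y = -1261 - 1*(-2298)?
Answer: 22993415/21956 ≈ 1047.3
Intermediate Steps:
y = 1037 (y = -1261 + 2298 = 1037)
O = -225043/21956 (O = -734*1/88 - 1905*1/998 = -367/44 - 1905/998 = -225043/21956 ≈ -10.250)
y - O = 1037 - 1*(-225043/21956) = 1037 + 225043/21956 = 22993415/21956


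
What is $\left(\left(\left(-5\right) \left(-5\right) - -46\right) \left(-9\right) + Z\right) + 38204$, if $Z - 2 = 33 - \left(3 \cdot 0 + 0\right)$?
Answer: $37600$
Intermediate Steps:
$Z = 35$ ($Z = 2 + \left(33 - \left(3 \cdot 0 + 0\right)\right) = 2 + \left(33 - \left(0 + 0\right)\right) = 2 + \left(33 - 0\right) = 2 + \left(33 + 0\right) = 2 + 33 = 35$)
$\left(\left(\left(-5\right) \left(-5\right) - -46\right) \left(-9\right) + Z\right) + 38204 = \left(\left(\left(-5\right) \left(-5\right) - -46\right) \left(-9\right) + 35\right) + 38204 = \left(\left(25 + 46\right) \left(-9\right) + 35\right) + 38204 = \left(71 \left(-9\right) + 35\right) + 38204 = \left(-639 + 35\right) + 38204 = -604 + 38204 = 37600$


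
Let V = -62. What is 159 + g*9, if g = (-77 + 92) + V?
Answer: -264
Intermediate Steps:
g = -47 (g = (-77 + 92) - 62 = 15 - 62 = -47)
159 + g*9 = 159 - 47*9 = 159 - 423 = -264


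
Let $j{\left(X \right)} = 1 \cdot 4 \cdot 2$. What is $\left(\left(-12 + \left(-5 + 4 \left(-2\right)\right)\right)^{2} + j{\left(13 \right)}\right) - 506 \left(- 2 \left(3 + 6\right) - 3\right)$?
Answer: $11259$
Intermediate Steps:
$j{\left(X \right)} = 8$ ($j{\left(X \right)} = 4 \cdot 2 = 8$)
$\left(\left(-12 + \left(-5 + 4 \left(-2\right)\right)\right)^{2} + j{\left(13 \right)}\right) - 506 \left(- 2 \left(3 + 6\right) - 3\right) = \left(\left(-12 + \left(-5 + 4 \left(-2\right)\right)\right)^{2} + 8\right) - 506 \left(- 2 \left(3 + 6\right) - 3\right) = \left(\left(-12 - 13\right)^{2} + 8\right) - 506 \left(\left(-2\right) 9 - 3\right) = \left(\left(-12 - 13\right)^{2} + 8\right) - 506 \left(-18 - 3\right) = \left(\left(-25\right)^{2} + 8\right) - -10626 = \left(625 + 8\right) + 10626 = 633 + 10626 = 11259$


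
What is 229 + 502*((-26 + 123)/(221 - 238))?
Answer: -44801/17 ≈ -2635.4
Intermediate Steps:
229 + 502*((-26 + 123)/(221 - 238)) = 229 + 502*(97/(-17)) = 229 + 502*(97*(-1/17)) = 229 + 502*(-97/17) = 229 - 48694/17 = -44801/17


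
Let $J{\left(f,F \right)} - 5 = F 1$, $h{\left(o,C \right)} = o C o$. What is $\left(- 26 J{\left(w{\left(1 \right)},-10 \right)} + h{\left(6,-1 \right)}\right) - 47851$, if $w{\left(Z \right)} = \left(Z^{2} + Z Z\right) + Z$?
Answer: $-47757$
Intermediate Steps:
$w{\left(Z \right)} = Z + 2 Z^{2}$ ($w{\left(Z \right)} = \left(Z^{2} + Z^{2}\right) + Z = 2 Z^{2} + Z = Z + 2 Z^{2}$)
$h{\left(o,C \right)} = C o^{2}$
$J{\left(f,F \right)} = 5 + F$ ($J{\left(f,F \right)} = 5 + F 1 = 5 + F$)
$\left(- 26 J{\left(w{\left(1 \right)},-10 \right)} + h{\left(6,-1 \right)}\right) - 47851 = \left(- 26 \left(5 - 10\right) - 6^{2}\right) - 47851 = \left(\left(-26\right) \left(-5\right) - 36\right) - 47851 = \left(130 - 36\right) - 47851 = 94 - 47851 = -47757$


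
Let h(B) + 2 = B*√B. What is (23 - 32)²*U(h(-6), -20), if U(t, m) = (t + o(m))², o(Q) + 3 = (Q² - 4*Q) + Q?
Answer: 16751529 - 442260*I*√6 ≈ 1.6752e+7 - 1.0833e+6*I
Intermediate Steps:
o(Q) = -3 + Q² - 3*Q (o(Q) = -3 + ((Q² - 4*Q) + Q) = -3 + (Q² - 3*Q) = -3 + Q² - 3*Q)
h(B) = -2 + B^(3/2) (h(B) = -2 + B*√B = -2 + B^(3/2))
U(t, m) = (-3 + t + m² - 3*m)² (U(t, m) = (t + (-3 + m² - 3*m))² = (-3 + t + m² - 3*m)²)
(23 - 32)²*U(h(-6), -20) = (23 - 32)²*(-3 + (-2 + (-6)^(3/2)) + (-20)² - 3*(-20))² = (-9)²*(-3 + (-2 - 6*I*√6) + 400 + 60)² = 81*(455 - 6*I*√6)²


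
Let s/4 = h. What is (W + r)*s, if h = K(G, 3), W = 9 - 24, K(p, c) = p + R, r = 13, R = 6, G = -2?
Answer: -32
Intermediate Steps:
K(p, c) = 6 + p (K(p, c) = p + 6 = 6 + p)
W = -15
h = 4 (h = 6 - 2 = 4)
s = 16 (s = 4*4 = 16)
(W + r)*s = (-15 + 13)*16 = -2*16 = -32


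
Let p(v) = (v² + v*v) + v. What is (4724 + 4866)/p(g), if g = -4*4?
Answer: 4795/248 ≈ 19.335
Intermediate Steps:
g = -16
p(v) = v + 2*v² (p(v) = (v² + v²) + v = 2*v² + v = v + 2*v²)
(4724 + 4866)/p(g) = (4724 + 4866)/((-16*(1 + 2*(-16)))) = 9590/((-16*(1 - 32))) = 9590/((-16*(-31))) = 9590/496 = 9590*(1/496) = 4795/248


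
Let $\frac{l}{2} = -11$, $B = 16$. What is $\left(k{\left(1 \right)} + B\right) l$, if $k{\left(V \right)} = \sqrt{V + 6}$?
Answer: $-352 - 22 \sqrt{7} \approx -410.21$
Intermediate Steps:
$l = -22$ ($l = 2 \left(-11\right) = -22$)
$k{\left(V \right)} = \sqrt{6 + V}$
$\left(k{\left(1 \right)} + B\right) l = \left(\sqrt{6 + 1} + 16\right) \left(-22\right) = \left(\sqrt{7} + 16\right) \left(-22\right) = \left(16 + \sqrt{7}\right) \left(-22\right) = -352 - 22 \sqrt{7}$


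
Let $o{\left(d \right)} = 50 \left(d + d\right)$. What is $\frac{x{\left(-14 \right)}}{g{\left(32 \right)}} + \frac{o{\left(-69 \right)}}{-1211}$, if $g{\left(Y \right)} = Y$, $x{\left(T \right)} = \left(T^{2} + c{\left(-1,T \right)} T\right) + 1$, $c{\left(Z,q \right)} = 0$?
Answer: $\frac{459367}{38752} \approx 11.854$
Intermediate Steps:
$x{\left(T \right)} = 1 + T^{2}$ ($x{\left(T \right)} = \left(T^{2} + 0 T\right) + 1 = \left(T^{2} + 0\right) + 1 = T^{2} + 1 = 1 + T^{2}$)
$o{\left(d \right)} = 100 d$ ($o{\left(d \right)} = 50 \cdot 2 d = 100 d$)
$\frac{x{\left(-14 \right)}}{g{\left(32 \right)}} + \frac{o{\left(-69 \right)}}{-1211} = \frac{1 + \left(-14\right)^{2}}{32} + \frac{100 \left(-69\right)}{-1211} = \left(1 + 196\right) \frac{1}{32} - - \frac{6900}{1211} = 197 \cdot \frac{1}{32} + \frac{6900}{1211} = \frac{197}{32} + \frac{6900}{1211} = \frac{459367}{38752}$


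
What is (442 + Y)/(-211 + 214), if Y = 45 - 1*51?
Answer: 436/3 ≈ 145.33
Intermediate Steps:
Y = -6 (Y = 45 - 51 = -6)
(442 + Y)/(-211 + 214) = (442 - 6)/(-211 + 214) = 436/3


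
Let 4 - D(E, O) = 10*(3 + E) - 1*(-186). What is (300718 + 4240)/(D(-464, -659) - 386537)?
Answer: -304958/382109 ≈ -0.79809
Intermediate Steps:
D(E, O) = -212 - 10*E (D(E, O) = 4 - (10*(3 + E) - 1*(-186)) = 4 - ((30 + 10*E) + 186) = 4 - (216 + 10*E) = 4 + (-216 - 10*E) = -212 - 10*E)
(300718 + 4240)/(D(-464, -659) - 386537) = (300718 + 4240)/((-212 - 10*(-464)) - 386537) = 304958/((-212 + 4640) - 386537) = 304958/(4428 - 386537) = 304958/(-382109) = 304958*(-1/382109) = -304958/382109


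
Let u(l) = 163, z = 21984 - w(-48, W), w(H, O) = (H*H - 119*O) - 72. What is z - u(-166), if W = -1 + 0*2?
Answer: 19470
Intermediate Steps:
W = -1 (W = -1 + 0 = -1)
w(H, O) = -72 + H² - 119*O (w(H, O) = (H² - 119*O) - 72 = -72 + H² - 119*O)
z = 19633 (z = 21984 - (-72 + (-48)² - 119*(-1)) = 21984 - (-72 + 2304 + 119) = 21984 - 1*2351 = 21984 - 2351 = 19633)
z - u(-166) = 19633 - 1*163 = 19633 - 163 = 19470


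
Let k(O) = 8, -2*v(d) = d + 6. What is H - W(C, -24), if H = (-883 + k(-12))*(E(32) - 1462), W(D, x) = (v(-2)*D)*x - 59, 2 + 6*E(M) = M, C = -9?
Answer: 1275366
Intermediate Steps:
v(d) = -3 - d/2 (v(d) = -(d + 6)/2 = -(6 + d)/2 = -3 - d/2)
E(M) = -⅓ + M/6
W(D, x) = -59 - 2*D*x (W(D, x) = ((-3 - ½*(-2))*D)*x - 59 = ((-3 + 1)*D)*x - 59 = (-2*D)*x - 59 = -2*D*x - 59 = -59 - 2*D*x)
H = 1274875 (H = (-883 + 8)*((-⅓ + (⅙)*32) - 1462) = -875*((-⅓ + 16/3) - 1462) = -875*(5 - 1462) = -875*(-1457) = 1274875)
H - W(C, -24) = 1274875 - (-59 - 2*(-9)*(-24)) = 1274875 - (-59 - 432) = 1274875 - 1*(-491) = 1274875 + 491 = 1275366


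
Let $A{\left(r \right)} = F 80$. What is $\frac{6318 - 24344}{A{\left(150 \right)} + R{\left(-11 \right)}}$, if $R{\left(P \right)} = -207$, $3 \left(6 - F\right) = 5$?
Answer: $- \frac{54078}{419} \approx -129.06$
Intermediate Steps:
$F = \frac{13}{3}$ ($F = 6 - \frac{5}{3} = \frac{13}{3} \approx 4.3333$)
$A{\left(r \right)} = \frac{1040}{3}$ ($A{\left(r \right)} = \frac{13}{3} \cdot 80 = \frac{1040}{3}$)
$\frac{6318 - 24344}{A{\left(150 \right)} + R{\left(-11 \right)}} = \frac{6318 - 24344}{\frac{1040}{3} - 207} = - \frac{18026}{\frac{419}{3}} = \left(-18026\right) \frac{3}{419} = - \frac{54078}{419}$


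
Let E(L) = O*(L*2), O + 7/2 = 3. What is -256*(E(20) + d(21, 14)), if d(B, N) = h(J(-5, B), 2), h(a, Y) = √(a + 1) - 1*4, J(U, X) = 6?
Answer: 6144 - 256*√7 ≈ 5466.7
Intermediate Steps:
O = -½ (O = -7/2 + 3 = -½ ≈ -0.50000)
h(a, Y) = -4 + √(1 + a) (h(a, Y) = √(1 + a) - 4 = -4 + √(1 + a))
d(B, N) = -4 + √7 (d(B, N) = -4 + √(1 + 6) = -4 + √7)
E(L) = -L (E(L) = -L*2/2 = -L)
-256*(E(20) + d(21, 14)) = -256*(-1*20 + (-4 + √7)) = -256*(-20 + (-4 + √7)) = -256*(-24 + √7) = 6144 - 256*√7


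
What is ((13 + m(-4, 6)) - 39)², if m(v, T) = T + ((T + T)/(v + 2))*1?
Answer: 676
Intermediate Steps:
m(v, T) = T + 2*T/(2 + v) (m(v, T) = T + ((2*T)/(2 + v))*1 = T + (2*T/(2 + v))*1 = T + 2*T/(2 + v))
((13 + m(-4, 6)) - 39)² = ((13 + 6*(4 - 4)/(2 - 4)) - 39)² = ((13 + 6*0/(-2)) - 39)² = ((13 + 6*(-½)*0) - 39)² = ((13 + 0) - 39)² = (13 - 39)² = (-26)² = 676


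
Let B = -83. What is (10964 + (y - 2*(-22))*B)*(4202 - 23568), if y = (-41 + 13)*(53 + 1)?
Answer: -2571959728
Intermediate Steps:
y = -1512 (y = -28*54 = -1512)
(10964 + (y - 2*(-22))*B)*(4202 - 23568) = (10964 + (-1512 - 2*(-22))*(-83))*(4202 - 23568) = (10964 + (-1512 + 44)*(-83))*(-19366) = (10964 - 1468*(-83))*(-19366) = (10964 + 121844)*(-19366) = 132808*(-19366) = -2571959728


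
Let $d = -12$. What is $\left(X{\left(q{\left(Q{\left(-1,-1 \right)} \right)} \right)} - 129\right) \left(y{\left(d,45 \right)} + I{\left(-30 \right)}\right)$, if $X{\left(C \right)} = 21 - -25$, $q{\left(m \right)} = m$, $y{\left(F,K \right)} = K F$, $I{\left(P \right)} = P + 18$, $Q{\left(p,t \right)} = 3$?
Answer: $45816$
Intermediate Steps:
$I{\left(P \right)} = 18 + P$
$y{\left(F,K \right)} = F K$
$X{\left(C \right)} = 46$ ($X{\left(C \right)} = 21 + 25 = 46$)
$\left(X{\left(q{\left(Q{\left(-1,-1 \right)} \right)} \right)} - 129\right) \left(y{\left(d,45 \right)} + I{\left(-30 \right)}\right) = \left(46 - 129\right) \left(\left(-12\right) 45 + \left(18 - 30\right)\right) = - 83 \left(-540 - 12\right) = \left(-83\right) \left(-552\right) = 45816$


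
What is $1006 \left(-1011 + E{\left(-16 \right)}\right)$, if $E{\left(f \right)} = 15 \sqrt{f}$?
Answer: $-1017066 + 60360 i \approx -1.0171 \cdot 10^{6} + 60360.0 i$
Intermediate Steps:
$1006 \left(-1011 + E{\left(-16 \right)}\right) = 1006 \left(-1011 + 15 \sqrt{-16}\right) = 1006 \left(-1011 + 15 \cdot 4 i\right) = 1006 \left(-1011 + 60 i\right) = -1017066 + 60360 i$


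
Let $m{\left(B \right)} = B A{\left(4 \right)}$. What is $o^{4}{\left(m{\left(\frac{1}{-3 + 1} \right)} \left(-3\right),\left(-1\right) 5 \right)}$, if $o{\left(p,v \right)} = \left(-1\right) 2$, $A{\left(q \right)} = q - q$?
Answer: $16$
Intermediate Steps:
$A{\left(q \right)} = 0$
$m{\left(B \right)} = 0$ ($m{\left(B \right)} = B 0 = 0$)
$o{\left(p,v \right)} = -2$
$o^{4}{\left(m{\left(\frac{1}{-3 + 1} \right)} \left(-3\right),\left(-1\right) 5 \right)} = \left(-2\right)^{4} = 16$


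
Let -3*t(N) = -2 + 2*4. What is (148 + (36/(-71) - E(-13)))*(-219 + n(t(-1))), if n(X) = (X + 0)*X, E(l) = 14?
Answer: -2037770/71 ≈ -28701.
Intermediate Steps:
t(N) = -2 (t(N) = -(-2 + 2*4)/3 = -(-2 + 8)/3 = -⅓*6 = -2)
n(X) = X² (n(X) = X*X = X²)
(148 + (36/(-71) - E(-13)))*(-219 + n(t(-1))) = (148 + (36/(-71) - 1*14))*(-219 + (-2)²) = (148 + (36*(-1/71) - 14))*(-219 + 4) = (148 + (-36/71 - 14))*(-215) = (148 - 1030/71)*(-215) = (9478/71)*(-215) = -2037770/71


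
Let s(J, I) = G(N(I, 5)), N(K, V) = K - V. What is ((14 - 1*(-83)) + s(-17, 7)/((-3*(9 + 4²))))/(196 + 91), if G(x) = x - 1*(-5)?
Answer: 7268/21525 ≈ 0.33765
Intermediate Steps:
G(x) = 5 + x (G(x) = x + 5 = 5 + x)
s(J, I) = I (s(J, I) = 5 + (I - 1*5) = 5 + (I - 5) = 5 + (-5 + I) = I)
((14 - 1*(-83)) + s(-17, 7)/((-3*(9 + 4²))))/(196 + 91) = ((14 - 1*(-83)) + 7/((-3*(9 + 4²))))/(196 + 91) = ((14 + 83) + 7/((-3*(9 + 16))))/287 = (97 + 7/((-3*25)))*(1/287) = (97 + 7/(-75))*(1/287) = (97 + 7*(-1/75))*(1/287) = (97 - 7/75)*(1/287) = (7268/75)*(1/287) = 7268/21525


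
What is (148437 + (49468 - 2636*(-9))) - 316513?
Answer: -94884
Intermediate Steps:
(148437 + (49468 - 2636*(-9))) - 316513 = (148437 + (49468 - 1*(-23724))) - 316513 = (148437 + (49468 + 23724)) - 316513 = (148437 + 73192) - 316513 = 221629 - 316513 = -94884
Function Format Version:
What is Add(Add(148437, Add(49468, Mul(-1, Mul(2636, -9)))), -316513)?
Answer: -94884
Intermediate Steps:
Add(Add(148437, Add(49468, Mul(-1, Mul(2636, -9)))), -316513) = Add(Add(148437, Add(49468, Mul(-1, -23724))), -316513) = Add(Add(148437, Add(49468, 23724)), -316513) = Add(Add(148437, 73192), -316513) = Add(221629, -316513) = -94884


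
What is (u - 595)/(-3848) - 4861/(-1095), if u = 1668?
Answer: 473789/113880 ≈ 4.1604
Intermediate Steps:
(u - 595)/(-3848) - 4861/(-1095) = (1668 - 595)/(-3848) - 4861/(-1095) = 1073*(-1/3848) - 4861*(-1/1095) = -29/104 + 4861/1095 = 473789/113880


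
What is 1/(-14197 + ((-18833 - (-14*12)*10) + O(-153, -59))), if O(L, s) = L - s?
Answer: -1/31444 ≈ -3.1803e-5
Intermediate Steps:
1/(-14197 + ((-18833 - (-14*12)*10) + O(-153, -59))) = 1/(-14197 + ((-18833 - (-14*12)*10) + (-153 - 1*(-59)))) = 1/(-14197 + ((-18833 - (-168)*10) + (-153 + 59))) = 1/(-14197 + ((-18833 - 1*(-1680)) - 94)) = 1/(-14197 + ((-18833 + 1680) - 94)) = 1/(-14197 + (-17153 - 94)) = 1/(-14197 - 17247) = 1/(-31444) = -1/31444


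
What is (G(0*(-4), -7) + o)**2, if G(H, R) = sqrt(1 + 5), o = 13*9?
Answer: (117 + sqrt(6))**2 ≈ 14268.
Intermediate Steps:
o = 117
G(H, R) = sqrt(6)
(G(0*(-4), -7) + o)**2 = (sqrt(6) + 117)**2 = (117 + sqrt(6))**2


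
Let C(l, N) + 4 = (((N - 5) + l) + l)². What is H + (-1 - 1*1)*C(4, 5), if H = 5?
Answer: -115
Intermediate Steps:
C(l, N) = -4 + (-5 + N + 2*l)² (C(l, N) = -4 + (((N - 5) + l) + l)² = -4 + (((-5 + N) + l) + l)² = -4 + ((-5 + N + l) + l)² = -4 + (-5 + N + 2*l)²)
H + (-1 - 1*1)*C(4, 5) = 5 + (-1 - 1*1)*(-4 + (-5 + 5 + 2*4)²) = 5 + (-1 - 1)*(-4 + (-5 + 5 + 8)²) = 5 - 2*(-4 + 8²) = 5 - 2*(-4 + 64) = 5 - 2*60 = 5 - 120 = -115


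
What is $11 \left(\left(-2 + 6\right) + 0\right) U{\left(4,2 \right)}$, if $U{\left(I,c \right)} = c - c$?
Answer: $0$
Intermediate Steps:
$U{\left(I,c \right)} = 0$
$11 \left(\left(-2 + 6\right) + 0\right) U{\left(4,2 \right)} = 11 \left(\left(-2 + 6\right) + 0\right) 0 = 11 \left(4 + 0\right) 0 = 11 \cdot 4 \cdot 0 = 44 \cdot 0 = 0$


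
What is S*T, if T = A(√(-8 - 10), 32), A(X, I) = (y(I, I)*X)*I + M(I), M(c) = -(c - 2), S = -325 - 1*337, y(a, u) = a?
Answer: 19860 - 2033664*I*√2 ≈ 19860.0 - 2.876e+6*I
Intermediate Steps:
S = -662 (S = -325 - 337 = -662)
M(c) = 2 - c (M(c) = -(-2 + c) = 2 - c)
A(X, I) = 2 - I + X*I² (A(X, I) = (I*X)*I + (2 - I) = X*I² + (2 - I) = 2 - I + X*I²)
T = -30 + 3072*I*√2 (T = 2 - 1*32 + √(-8 - 10)*32² = 2 - 32 + √(-18)*1024 = 2 - 32 + (3*I*√2)*1024 = 2 - 32 + 3072*I*√2 = -30 + 3072*I*√2 ≈ -30.0 + 4344.5*I)
S*T = -662*(-30 + 3072*I*√2) = 19860 - 2033664*I*√2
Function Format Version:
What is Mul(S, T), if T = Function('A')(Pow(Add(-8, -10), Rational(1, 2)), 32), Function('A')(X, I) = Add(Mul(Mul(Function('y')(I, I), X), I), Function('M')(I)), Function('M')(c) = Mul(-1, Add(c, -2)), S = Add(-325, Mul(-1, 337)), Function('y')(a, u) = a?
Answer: Add(19860, Mul(-2033664, I, Pow(2, Rational(1, 2)))) ≈ Add(19860., Mul(-2.8760e+6, I))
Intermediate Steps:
S = -662 (S = Add(-325, -337) = -662)
Function('M')(c) = Add(2, Mul(-1, c)) (Function('M')(c) = Mul(-1, Add(-2, c)) = Add(2, Mul(-1, c)))
Function('A')(X, I) = Add(2, Mul(-1, I), Mul(X, Pow(I, 2))) (Function('A')(X, I) = Add(Mul(Mul(I, X), I), Add(2, Mul(-1, I))) = Add(Mul(X, Pow(I, 2)), Add(2, Mul(-1, I))) = Add(2, Mul(-1, I), Mul(X, Pow(I, 2))))
T = Add(-30, Mul(3072, I, Pow(2, Rational(1, 2)))) (T = Add(2, Mul(-1, 32), Mul(Pow(Add(-8, -10), Rational(1, 2)), Pow(32, 2))) = Add(2, -32, Mul(Pow(-18, Rational(1, 2)), 1024)) = Add(2, -32, Mul(Mul(3, I, Pow(2, Rational(1, 2))), 1024)) = Add(2, -32, Mul(3072, I, Pow(2, Rational(1, 2)))) = Add(-30, Mul(3072, I, Pow(2, Rational(1, 2)))) ≈ Add(-30.000, Mul(4344.5, I)))
Mul(S, T) = Mul(-662, Add(-30, Mul(3072, I, Pow(2, Rational(1, 2))))) = Add(19860, Mul(-2033664, I, Pow(2, Rational(1, 2))))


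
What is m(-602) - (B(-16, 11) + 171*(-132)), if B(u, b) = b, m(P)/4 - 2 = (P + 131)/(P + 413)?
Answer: 1422475/63 ≈ 22579.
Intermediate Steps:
m(P) = 8 + 4*(131 + P)/(413 + P) (m(P) = 8 + 4*((P + 131)/(P + 413)) = 8 + 4*((131 + P)/(413 + P)) = 8 + 4*(131 + P)/(413 + P))
m(-602) - (B(-16, 11) + 171*(-132)) = 12*(319 - 602)/(413 - 602) - (11 + 171*(-132)) = 12*(-283)/(-189) - (11 - 22572) = 12*(-1/189)*(-283) - 1*(-22561) = 1132/63 + 22561 = 1422475/63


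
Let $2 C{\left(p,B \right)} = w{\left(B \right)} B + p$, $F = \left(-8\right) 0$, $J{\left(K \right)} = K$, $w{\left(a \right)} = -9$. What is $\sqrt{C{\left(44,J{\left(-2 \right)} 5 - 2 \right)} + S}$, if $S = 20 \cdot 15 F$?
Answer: $2 \sqrt{19} \approx 8.7178$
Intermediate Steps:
$F = 0$
$C{\left(p,B \right)} = \frac{p}{2} - \frac{9 B}{2}$ ($C{\left(p,B \right)} = \frac{- 9 B + p}{2} = \frac{p - 9 B}{2} = \frac{p}{2} - \frac{9 B}{2}$)
$S = 0$ ($S = 20 \cdot 15 \cdot 0 = 300 \cdot 0 = 0$)
$\sqrt{C{\left(44,J{\left(-2 \right)} 5 - 2 \right)} + S} = \sqrt{\left(\frac{1}{2} \cdot 44 - \frac{9 \left(\left(-2\right) 5 - 2\right)}{2}\right) + 0} = \sqrt{\left(22 - \frac{9 \left(-10 - 2\right)}{2}\right) + 0} = \sqrt{\left(22 - -54\right) + 0} = \sqrt{\left(22 + 54\right) + 0} = \sqrt{76 + 0} = \sqrt{76} = 2 \sqrt{19}$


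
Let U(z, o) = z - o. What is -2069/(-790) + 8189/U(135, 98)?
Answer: 6545863/29230 ≈ 223.94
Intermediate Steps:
-2069/(-790) + 8189/U(135, 98) = -2069/(-790) + 8189/(135 - 1*98) = -2069*(-1/790) + 8189/(135 - 98) = 2069/790 + 8189/37 = 6545863/29230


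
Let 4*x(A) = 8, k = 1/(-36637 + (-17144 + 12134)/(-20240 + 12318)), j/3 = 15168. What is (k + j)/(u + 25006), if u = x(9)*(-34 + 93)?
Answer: 6603388128647/3645910764848 ≈ 1.8112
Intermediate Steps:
j = 45504 (j = 3*15168 = 45504)
k = -3961/145116652 (k = 1/(-36637 - 5010/(-7922)) = 1/(-36637 - 5010*(-1/7922)) = 1/(-36637 + 2505/3961) = 1/(-145116652/3961) = -3961/145116652 ≈ -2.7295e-5)
x(A) = 2 (x(A) = (¼)*8 = 2)
u = 118 (u = 2*(-34 + 93) = 2*59 = 118)
(k + j)/(u + 25006) = (-3961/145116652 + 45504)/(118 + 25006) = (6603388128647/145116652)/25124 = (6603388128647/145116652)*(1/25124) = 6603388128647/3645910764848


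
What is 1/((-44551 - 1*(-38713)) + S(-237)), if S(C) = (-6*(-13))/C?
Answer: -79/461228 ≈ -0.00017128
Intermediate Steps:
S(C) = 78/C
1/((-44551 - 1*(-38713)) + S(-237)) = 1/((-44551 - 1*(-38713)) + 78/(-237)) = 1/((-44551 + 38713) + 78*(-1/237)) = 1/(-5838 - 26/79) = 1/(-461228/79) = -79/461228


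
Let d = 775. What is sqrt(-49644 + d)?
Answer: I*sqrt(48869) ≈ 221.06*I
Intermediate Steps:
sqrt(-49644 + d) = sqrt(-49644 + 775) = sqrt(-48869) = I*sqrt(48869)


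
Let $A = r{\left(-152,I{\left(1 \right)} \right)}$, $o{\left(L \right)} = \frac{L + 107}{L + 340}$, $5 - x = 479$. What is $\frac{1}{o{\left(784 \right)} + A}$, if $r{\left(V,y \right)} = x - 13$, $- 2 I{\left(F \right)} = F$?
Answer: $- \frac{1124}{546497} \approx -0.0020567$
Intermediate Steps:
$x = -474$ ($x = 5 - 479 = -474$)
$I{\left(F \right)} = - \frac{F}{2}$
$r{\left(V,y \right)} = -487$ ($r{\left(V,y \right)} = -474 - 13 = -487$)
$o{\left(L \right)} = \frac{107 + L}{340 + L}$
$A = -487$
$\frac{1}{o{\left(784 \right)} + A} = \frac{1}{\frac{107 + 784}{340 + 784} - 487} = \frac{1}{\frac{1}{1124} \cdot 891 - 487} = \frac{1}{\frac{891}{1124} - 487} = \frac{1}{- \frac{546497}{1124}} = - \frac{1124}{546497}$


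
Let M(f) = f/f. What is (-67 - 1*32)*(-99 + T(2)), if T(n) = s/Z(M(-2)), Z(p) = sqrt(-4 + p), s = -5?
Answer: 9801 - 165*I*sqrt(3) ≈ 9801.0 - 285.79*I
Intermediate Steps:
M(f) = 1
T(n) = 5*I*sqrt(3)/3 (T(n) = -5/sqrt(-4 + 1) = -5*(-I*sqrt(3)/3) = -(-5)*I*sqrt(3)/3 = 5*I*sqrt(3)/3)
(-67 - 1*32)*(-99 + T(2)) = (-67 - 1*32)*(-99 + 5*I*sqrt(3)/3) = (-67 - 32)*(-99 + 5*I*sqrt(3)/3) = -99*(-99 + 5*I*sqrt(3)/3) = 9801 - 165*I*sqrt(3)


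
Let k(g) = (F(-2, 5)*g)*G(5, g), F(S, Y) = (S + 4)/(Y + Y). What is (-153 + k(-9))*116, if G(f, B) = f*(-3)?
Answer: -14616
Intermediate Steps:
G(f, B) = -3*f
F(S, Y) = (4 + S)/(2*Y) (F(S, Y) = (4 + S)/((2*Y)) = (4 + S)*(1/(2*Y)) = (4 + S)/(2*Y))
k(g) = -3*g (k(g) = (((½)*(4 - 2)/5)*g)*(-3*5) = (((½)*(⅕)*2)*g)*(-15) = (g/5)*(-15) = -3*g)
(-153 + k(-9))*116 = (-153 - 3*(-9))*116 = (-153 + 27)*116 = -126*116 = -14616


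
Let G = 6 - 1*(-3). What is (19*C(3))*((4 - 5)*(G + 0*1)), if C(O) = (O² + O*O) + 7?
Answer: -4275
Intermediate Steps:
G = 9 (G = 6 + 3 = 9)
C(O) = 7 + 2*O² (C(O) = (O² + O²) + 7 = 2*O² + 7 = 7 + 2*O²)
(19*C(3))*((4 - 5)*(G + 0*1)) = (19*(7 + 2*3²))*((4 - 5)*(9 + 0*1)) = (19*(7 + 2*9))*(-(9 + 0)) = (19*(7 + 18))*(-1*9) = (19*25)*(-9) = 475*(-9) = -4275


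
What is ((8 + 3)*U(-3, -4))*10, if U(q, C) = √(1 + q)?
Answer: 110*I*√2 ≈ 155.56*I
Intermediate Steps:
((8 + 3)*U(-3, -4))*10 = ((8 + 3)*√(1 - 3))*10 = (11*√(-2))*10 = (11*(I*√2))*10 = (11*I*√2)*10 = 110*I*√2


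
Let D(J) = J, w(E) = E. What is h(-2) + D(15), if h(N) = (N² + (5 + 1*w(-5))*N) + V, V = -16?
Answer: 3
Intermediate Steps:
h(N) = -16 + N² (h(N) = (N² + (5 + 1*(-5))*N) - 16 = (N² + (5 - 5)*N) - 16 = (N² + 0*N) - 16 = (N² + 0) - 16 = N² - 16 = -16 + N²)
h(-2) + D(15) = (-16 + (-2)²) + 15 = (-16 + 4) + 15 = -12 + 15 = 3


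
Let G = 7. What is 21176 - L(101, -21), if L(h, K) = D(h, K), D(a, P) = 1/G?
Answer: 148231/7 ≈ 21176.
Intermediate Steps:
D(a, P) = ⅐ (D(a, P) = 1/7 = ⅐)
L(h, K) = ⅐
21176 - L(101, -21) = 21176 - 1*⅐ = 21176 - ⅐ = 148231/7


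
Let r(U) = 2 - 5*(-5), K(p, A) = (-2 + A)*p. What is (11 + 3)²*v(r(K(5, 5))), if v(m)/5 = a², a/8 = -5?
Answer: 1568000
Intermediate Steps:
K(p, A) = p*(-2 + A)
a = -40 (a = 8*(-5) = -40)
r(U) = 27 (r(U) = 2 + 25 = 27)
v(m) = 8000 (v(m) = 5*(-40)² = 5*1600 = 8000)
(11 + 3)²*v(r(K(5, 5))) = (11 + 3)²*8000 = 14²*8000 = 196*8000 = 1568000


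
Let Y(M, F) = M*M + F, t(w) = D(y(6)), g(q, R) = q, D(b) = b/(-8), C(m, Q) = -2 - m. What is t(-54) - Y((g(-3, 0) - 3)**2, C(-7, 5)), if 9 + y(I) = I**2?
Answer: -10435/8 ≈ -1304.4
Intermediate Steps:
y(I) = -9 + I**2
D(b) = -b/8 (D(b) = b*(-1/8) = -b/8)
t(w) = -27/8 (t(w) = -(-9 + 6**2)/8 = -(-9 + 36)/8 = -1/8*27 = -27/8)
Y(M, F) = F + M**2 (Y(M, F) = M**2 + F = F + M**2)
t(-54) - Y((g(-3, 0) - 3)**2, C(-7, 5)) = -27/8 - ((-2 - 1*(-7)) + ((-3 - 3)**2)**2) = -27/8 - ((-2 + 7) + ((-6)**2)**2) = -27/8 - (5 + 36**2) = -27/8 - (5 + 1296) = -27/8 - 1*1301 = -27/8 - 1301 = -10435/8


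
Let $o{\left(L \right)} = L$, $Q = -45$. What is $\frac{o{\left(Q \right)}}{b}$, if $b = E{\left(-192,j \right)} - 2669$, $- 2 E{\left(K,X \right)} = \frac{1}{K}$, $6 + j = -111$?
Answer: $\frac{3456}{204979} \approx 0.01686$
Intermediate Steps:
$j = -117$ ($j = -6 - 111 = -117$)
$E{\left(K,X \right)} = - \frac{1}{2 K}$
$b = - \frac{1024895}{384}$ ($b = - \frac{1}{2 \left(-192\right)} - 2669 = \left(- \frac{1}{2}\right) \left(- \frac{1}{192}\right) - 2669 = \frac{1}{384} - 2669 = - \frac{1024895}{384} \approx -2669.0$)
$\frac{o{\left(Q \right)}}{b} = - \frac{45}{- \frac{1024895}{384}} = \left(-45\right) \left(- \frac{384}{1024895}\right) = \frac{3456}{204979}$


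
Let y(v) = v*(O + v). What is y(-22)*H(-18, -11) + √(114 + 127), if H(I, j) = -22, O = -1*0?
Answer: -10648 + √241 ≈ -10632.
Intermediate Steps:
O = 0
y(v) = v² (y(v) = v*(0 + v) = v*v = v²)
y(-22)*H(-18, -11) + √(114 + 127) = (-22)²*(-22) + √(114 + 127) = 484*(-22) + √241 = -10648 + √241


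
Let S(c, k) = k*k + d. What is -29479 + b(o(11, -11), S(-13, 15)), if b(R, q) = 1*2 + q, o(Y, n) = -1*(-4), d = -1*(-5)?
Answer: -29247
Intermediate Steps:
d = 5
S(c, k) = 5 + k² (S(c, k) = k*k + 5 = k² + 5 = 5 + k²)
o(Y, n) = 4
b(R, q) = 2 + q
-29479 + b(o(11, -11), S(-13, 15)) = -29479 + (2 + (5 + 15²)) = -29479 + (2 + (5 + 225)) = -29479 + (2 + 230) = -29479 + 232 = -29247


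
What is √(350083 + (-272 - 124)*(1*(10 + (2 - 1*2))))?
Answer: √346123 ≈ 588.32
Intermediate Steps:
√(350083 + (-272 - 124)*(1*(10 + (2 - 1*2)))) = √(350083 - 396*(10 + (2 - 2))) = √(350083 - 396*(10 + 0)) = √(350083 - 396*10) = √(350083 - 3960) = √346123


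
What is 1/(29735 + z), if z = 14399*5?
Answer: 1/101730 ≈ 9.8299e-6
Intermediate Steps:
z = 71995
1/(29735 + z) = 1/(29735 + 71995) = 1/101730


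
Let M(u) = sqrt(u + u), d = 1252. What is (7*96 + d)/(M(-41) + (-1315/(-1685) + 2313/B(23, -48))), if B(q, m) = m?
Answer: -2651844674752/67725113609 - 55937729536*I*sqrt(82)/67725113609 ≈ -39.156 - 7.4793*I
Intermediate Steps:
M(u) = sqrt(2)*sqrt(u) (M(u) = sqrt(2*u) = sqrt(2)*sqrt(u))
(7*96 + d)/(M(-41) + (-1315/(-1685) + 2313/B(23, -48))) = (7*96 + 1252)/(sqrt(2)*sqrt(-41) + (-1315/(-1685) + 2313/(-48))) = (672 + 1252)/(sqrt(2)*(I*sqrt(41)) + (-1315*(-1/1685) + 2313*(-1/48))) = 1924/(I*sqrt(82) + (263/337 - 771/16)) = 1924/(I*sqrt(82) - 255619/5392) = 1924/(-255619/5392 + I*sqrt(82))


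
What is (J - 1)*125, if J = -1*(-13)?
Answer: 1500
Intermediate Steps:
J = 13
(J - 1)*125 = (13 - 1)*125 = 12*125 = 1500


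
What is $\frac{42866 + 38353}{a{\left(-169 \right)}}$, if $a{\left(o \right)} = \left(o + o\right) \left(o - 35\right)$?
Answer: $\frac{27073}{22984} \approx 1.1779$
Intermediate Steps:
$a{\left(o \right)} = 2 o \left(-35 + o\right)$
$\frac{42866 + 38353}{a{\left(-169 \right)}} = \frac{42866 + 38353}{2 \left(-169\right) \left(-35 - 169\right)} = \frac{81219}{2 \left(-169\right) \left(-204\right)} = \frac{81219}{68952} = 81219 \cdot \frac{1}{68952} = \frac{27073}{22984}$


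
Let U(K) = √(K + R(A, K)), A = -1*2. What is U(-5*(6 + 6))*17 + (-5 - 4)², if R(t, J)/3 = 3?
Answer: 81 + 17*I*√51 ≈ 81.0 + 121.4*I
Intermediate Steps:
A = -2
R(t, J) = 9 (R(t, J) = 3*3 = 9)
U(K) = √(9 + K) (U(K) = √(K + 9) = √(9 + K))
U(-5*(6 + 6))*17 + (-5 - 4)² = √(9 - 5*(6 + 6))*17 + (-5 - 4)² = √(9 - 5*12)*17 + (-9)² = √(9 - 60)*17 + 81 = √(-51)*17 + 81 = (I*√51)*17 + 81 = 17*I*√51 + 81 = 81 + 17*I*√51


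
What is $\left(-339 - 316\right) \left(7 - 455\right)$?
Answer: $293440$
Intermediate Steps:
$\left(-339 - 316\right) \left(7 - 455\right) = - 655 \left(7 - 455\right) = \left(-655\right) \left(-448\right) = 293440$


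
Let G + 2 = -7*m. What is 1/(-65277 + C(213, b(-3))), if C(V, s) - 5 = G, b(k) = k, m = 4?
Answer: -1/65302 ≈ -1.5313e-5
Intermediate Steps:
G = -30 (G = -2 - 7*4 = -2 - 28 = -30)
C(V, s) = -25 (C(V, s) = 5 - 30 = -25)
1/(-65277 + C(213, b(-3))) = 1/(-65277 - 25) = 1/(-65302) = -1/65302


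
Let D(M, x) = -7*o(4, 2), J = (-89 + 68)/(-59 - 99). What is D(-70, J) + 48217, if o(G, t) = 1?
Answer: 48210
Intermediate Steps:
J = 21/158 (J = -21/(-158) = -21*(-1/158) = 21/158 ≈ 0.13291)
D(M, x) = -7 (D(M, x) = -7*1 = -7)
D(-70, J) + 48217 = -7 + 48217 = 48210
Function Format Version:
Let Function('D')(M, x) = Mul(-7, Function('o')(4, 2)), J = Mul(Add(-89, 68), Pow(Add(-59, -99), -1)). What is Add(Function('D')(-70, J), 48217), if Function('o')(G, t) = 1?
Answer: 48210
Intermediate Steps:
J = Rational(21, 158) (J = Mul(-21, Pow(-158, -1)) = Mul(-21, Rational(-1, 158)) = Rational(21, 158) ≈ 0.13291)
Function('D')(M, x) = -7 (Function('D')(M, x) = Mul(-7, 1) = -7)
Add(Function('D')(-70, J), 48217) = Add(-7, 48217) = 48210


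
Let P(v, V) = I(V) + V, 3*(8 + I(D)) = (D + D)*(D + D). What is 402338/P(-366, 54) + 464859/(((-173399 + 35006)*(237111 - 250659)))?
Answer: 13969718585747/136593460444 ≈ 102.27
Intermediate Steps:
I(D) = -8 + 4*D²/3 (I(D) = -8 + ((D + D)*(D + D))/3 = -8 + ((2*D)*(2*D))/3 = -8 + (4*D²)/3 = -8 + 4*D²/3)
P(v, V) = -8 + V + 4*V²/3 (P(v, V) = (-8 + 4*V²/3) + V = -8 + V + 4*V²/3)
402338/P(-366, 54) + 464859/(((-173399 + 35006)*(237111 - 250659))) = 402338/(-8 + 54 + (4/3)*54²) + 464859/(((-173399 + 35006)*(237111 - 250659))) = 402338/(-8 + 54 + (4/3)*2916) + 464859/((-138393*(-13548))) = 402338/(-8 + 54 + 3888) + 464859/1874948364 = 402338/3934 + 464859*(1/1874948364) = 402338*(1/3934) + 17217/69442532 = 201169/1967 + 17217/69442532 = 13969718585747/136593460444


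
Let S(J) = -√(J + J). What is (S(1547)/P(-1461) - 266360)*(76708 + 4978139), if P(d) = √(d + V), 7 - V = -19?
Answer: -1346409046920 + 5054847*I*√90610/205 ≈ -1.3464e+12 + 7.4224e+6*I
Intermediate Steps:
V = 26 (V = 7 - 1*(-19) = 7 + 19 = 26)
P(d) = √(26 + d) (P(d) = √(d + 26) = √(26 + d))
S(J) = -√2*√J (S(J) = -√(2*J) = -√2*√J)
(S(1547)/P(-1461) - 266360)*(76708 + 4978139) = ((-√2*√1547)/(√(26 - 1461)) - 266360)*(76708 + 4978139) = ((-√3094)/(√(-1435)) - 266360)*5054847 = ((-√3094)/((I*√1435)) - 266360)*5054847 = ((-√3094)*(-I*√1435/1435) - 266360)*5054847 = (I*√90610/205 - 266360)*5054847 = (-266360 + I*√90610/205)*5054847 = -1346409046920 + 5054847*I*√90610/205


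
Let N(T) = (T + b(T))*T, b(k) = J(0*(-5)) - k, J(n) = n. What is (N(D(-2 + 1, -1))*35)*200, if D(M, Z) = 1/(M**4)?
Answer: 0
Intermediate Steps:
D(M, Z) = M**(-4)
b(k) = -k (b(k) = 0*(-5) - k = 0 - k = -k)
N(T) = 0 (N(T) = (T - T)*T = 0*T = 0)
(N(D(-2 + 1, -1))*35)*200 = (0*35)*200 = 0*200 = 0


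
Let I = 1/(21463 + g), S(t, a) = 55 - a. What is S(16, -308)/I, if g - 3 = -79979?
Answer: -21240219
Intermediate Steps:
g = -79976 (g = 3 - 79979 = -79976)
I = -1/58513 (I = 1/(21463 - 79976) = 1/(-58513) = -1/58513 ≈ -1.7090e-5)
S(16, -308)/I = (55 - 1*(-308))/(-1/58513) = (55 + 308)*(-58513) = 363*(-58513) = -21240219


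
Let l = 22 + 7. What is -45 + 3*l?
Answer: 42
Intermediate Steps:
l = 29
-45 + 3*l = -45 + 3*29 = -45 + 87 = 42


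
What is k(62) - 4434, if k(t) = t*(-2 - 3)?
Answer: -4744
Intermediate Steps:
k(t) = -5*t (k(t) = t*(-5) = -5*t)
k(62) - 4434 = -5*62 - 4434 = -310 - 4434 = -4744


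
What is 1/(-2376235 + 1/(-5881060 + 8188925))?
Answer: -2307865/5484029588274 ≈ -4.2083e-7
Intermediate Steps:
1/(-2376235 + 1/(-5881060 + 8188925)) = 1/(-2376235 + 1/2307865) = 1/(-5484029588274/2307865) = -2307865/5484029588274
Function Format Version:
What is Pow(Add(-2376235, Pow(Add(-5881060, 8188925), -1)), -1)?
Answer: Rational(-2307865, 5484029588274) ≈ -4.2083e-7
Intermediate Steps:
Pow(Add(-2376235, Pow(Add(-5881060, 8188925), -1)), -1) = Pow(Add(-2376235, Pow(2307865, -1)), -1) = Pow(Add(-2376235, Rational(1, 2307865)), -1) = Pow(Rational(-5484029588274, 2307865), -1) = Rational(-2307865, 5484029588274)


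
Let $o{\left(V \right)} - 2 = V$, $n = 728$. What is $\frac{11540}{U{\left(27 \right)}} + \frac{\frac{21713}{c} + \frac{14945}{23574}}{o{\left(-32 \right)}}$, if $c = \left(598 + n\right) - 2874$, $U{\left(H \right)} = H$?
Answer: $\frac{78067389767}{182462760} \approx 427.85$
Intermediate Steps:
$o{\left(V \right)} = 2 + V$
$c = -1548$ ($c = \left(598 + 728\right) - 2874 = 1326 - 2874 = -1548$)
$\frac{11540}{U{\left(27 \right)}} + \frac{\frac{21713}{c} + \frac{14945}{23574}}{o{\left(-32 \right)}} = \frac{11540}{27} + \frac{\frac{21713}{-1548} + \frac{14945}{23574}}{2 - 32} = 11540 \cdot \frac{1}{27} + \frac{21713 \left(- \frac{1}{1548}\right) + 14945 \cdot \frac{1}{23574}}{-30} = \frac{11540}{27} + \left(- \frac{21713}{1548} + \frac{14945}{23574}\right) \left(- \frac{1}{30}\right) = \frac{11540}{27} - - \frac{81454567}{182462760} = \frac{11540}{27} + \frac{81454567}{182462760} = \frac{78067389767}{182462760}$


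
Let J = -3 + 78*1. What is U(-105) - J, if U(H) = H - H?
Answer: -75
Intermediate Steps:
J = 75 (J = -3 + 78 = 75)
U(H) = 0
U(-105) - J = 0 - 1*75 = 0 - 75 = -75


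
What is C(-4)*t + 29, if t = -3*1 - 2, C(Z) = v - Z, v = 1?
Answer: 4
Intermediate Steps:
C(Z) = 1 - Z
t = -5 (t = -3 - 2 = -5)
C(-4)*t + 29 = (1 - 1*(-4))*(-5) + 29 = (1 + 4)*(-5) + 29 = 5*(-5) + 29 = -25 + 29 = 4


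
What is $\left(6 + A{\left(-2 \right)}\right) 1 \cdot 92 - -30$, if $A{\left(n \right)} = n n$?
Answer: $950$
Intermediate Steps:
$A{\left(n \right)} = n^{2}$
$\left(6 + A{\left(-2 \right)}\right) 1 \cdot 92 - -30 = \left(6 + \left(-2\right)^{2}\right) 1 \cdot 92 - -30 = \left(6 + 4\right) 1 \cdot 92 + 30 = 10 \cdot 1 \cdot 92 + 30 = 10 \cdot 92 + 30 = 920 + 30 = 950$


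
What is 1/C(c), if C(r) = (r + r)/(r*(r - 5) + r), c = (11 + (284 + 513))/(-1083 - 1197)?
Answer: -1241/570 ≈ -2.1772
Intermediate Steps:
c = -101/285 (c = (11 + 797)/(-2280) = 808*(-1/2280) = -101/285 ≈ -0.35439)
C(r) = 2*r/(r + r*(-5 + r)) (C(r) = (2*r)/(r*(-5 + r) + r) = (2*r)/(r + r*(-5 + r)) = 2*r/(r + r*(-5 + r)))
1/C(c) = 1/(2/(-4 - 101/285)) = 1/(2/(-1241/285)) = 1/(2*(-285/1241)) = 1/(-570/1241) = -1241/570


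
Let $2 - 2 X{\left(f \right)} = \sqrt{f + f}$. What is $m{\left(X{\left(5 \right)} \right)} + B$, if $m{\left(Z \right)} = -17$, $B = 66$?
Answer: $49$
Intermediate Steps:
$X{\left(f \right)} = 1 - \frac{\sqrt{2} \sqrt{f}}{2}$ ($X{\left(f \right)} = 1 - \frac{\sqrt{f + f}}{2} = 1 - \frac{\sqrt{2 f}}{2} = 1 - \frac{\sqrt{2} \sqrt{f}}{2}$)
$m{\left(X{\left(5 \right)} \right)} + B = -17 + 66 = 49$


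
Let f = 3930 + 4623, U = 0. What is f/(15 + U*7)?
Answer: 2851/5 ≈ 570.20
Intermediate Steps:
f = 8553
f/(15 + U*7) = 8553/(15 + 0*7) = 8553/(15 + 0) = 8553/15 = 8553*(1/15) = 2851/5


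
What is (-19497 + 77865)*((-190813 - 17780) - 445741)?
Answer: -38192166912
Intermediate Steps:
(-19497 + 77865)*((-190813 - 17780) - 445741) = 58368*(-208593 - 445741) = 58368*(-654334) = -38192166912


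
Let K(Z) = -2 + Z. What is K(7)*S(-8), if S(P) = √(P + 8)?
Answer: 0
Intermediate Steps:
S(P) = √(8 + P)
K(7)*S(-8) = (-2 + 7)*√(8 - 8) = 5*√0 = 5*0 = 0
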